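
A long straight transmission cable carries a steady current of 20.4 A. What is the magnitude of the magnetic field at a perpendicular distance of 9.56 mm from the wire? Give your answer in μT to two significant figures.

B ≈ 430 μT

For an infinitely long straight wire, B = μ₀I/(2πd).
B = (4π×10⁻⁷ × 20.4) / (2π × 0.00956) = 4.27×10⁻⁴ T.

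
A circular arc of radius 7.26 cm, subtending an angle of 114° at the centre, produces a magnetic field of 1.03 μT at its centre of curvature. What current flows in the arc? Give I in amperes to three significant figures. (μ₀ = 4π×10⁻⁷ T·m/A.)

For a circular arc, B = μ₀Iφ/(4πR) with φ in radians; here φ = 1.99 rad.
So I = 4πRB/(μ₀φ) = 4π × 0.0726 × 1.03×10⁻⁶ / (4π×10⁻⁷ × 1.99) = 0.376 A.

I ≈ 0.376 A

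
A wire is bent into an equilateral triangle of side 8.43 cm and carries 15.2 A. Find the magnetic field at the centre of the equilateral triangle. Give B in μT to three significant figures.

Each side is a finite straight segment at perpendicular distance d = a/(2 tan(π/3)) = 0.02434 m from the centre, with end-angles ±π/3.
One side contributes B₁ = (μ₀I/4πd)·2 sin(π/3) = 1.08×10⁻⁴ T.
All 3 sides add in the same direction: B = 3 × 1.08×10⁻⁴ = 3.25×10⁻⁴ T.

B ≈ 325 μT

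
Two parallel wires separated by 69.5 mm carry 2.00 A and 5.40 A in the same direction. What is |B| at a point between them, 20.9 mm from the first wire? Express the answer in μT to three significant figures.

Each long wire gives B = μ₀I/(2πd). Distances are d₁ = 0.0209 m and d₂ = 0.0486 m.
B₁ = 1.91×10⁻⁵ T, B₂ = 2.22×10⁻⁵ T.
Between parallel currents the two contributions point in opposite directions, so they subtract. B = |B₁ − B₂| = |1.91×10⁻⁵ − 2.22×10⁻⁵| = 3.08×10⁻⁶ T.

B ≈ 3.08 μT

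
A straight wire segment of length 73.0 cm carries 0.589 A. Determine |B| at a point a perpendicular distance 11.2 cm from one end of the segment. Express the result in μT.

B ≈ 0.520 μT

For a finite straight segment, B = (μ₀I/4πd)(sinθ₁ + sinθ₂), where θ₁, θ₂ are the angles from the perpendicular to each end.
The perpendicular foot is at one end, so the two end-offsets along the wire are 0 and L = 0.73 m.
sinθ₁ = 0/√(0²+0.112²) = 0.0000; sinθ₂ = 0.73/√(0.73²+0.112²) = 0.9884.
B = (4π×10⁻⁷ × 0.589) / (4π × 0.112) × (0.0000 + 0.9884) = 5.20×10⁻⁷ T.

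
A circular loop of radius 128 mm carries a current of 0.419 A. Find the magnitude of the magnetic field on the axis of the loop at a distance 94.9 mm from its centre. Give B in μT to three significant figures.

On the axis of a circular loop, B = μ₀IR² / [2(R²+z²)^(3/2)].
R² + z² = (0.128)² + (0.0949)² = 0.02539 m², and (R²+z²)^(3/2) = 4.05×10⁻³ m³.
B = (4π×10⁻⁷ × 0.419 × 0.01638) / (2 × 4.05×10⁻³) = 1.07×10⁻⁶ T.

B ≈ 1.07 μT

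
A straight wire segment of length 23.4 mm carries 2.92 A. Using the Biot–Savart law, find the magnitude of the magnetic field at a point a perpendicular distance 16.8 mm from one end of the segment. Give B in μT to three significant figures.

For a finite straight segment, B = (μ₀I/4πd)(sinθ₁ + sinθ₂), where θ₁, θ₂ are the angles from the perpendicular to each end.
The perpendicular foot is at one end, so the two end-offsets along the wire are 0 and L = 0.0234 m.
sinθ₁ = 0/√(0²+0.0168²) = 0.0000; sinθ₂ = 0.0234/√(0.0234²+0.0168²) = 0.8123.
B = (4π×10⁻⁷ × 2.92) / (4π × 0.0168) × (0.0000 + 0.8123) = 1.41×10⁻⁵ T.

B ≈ 14.1 μT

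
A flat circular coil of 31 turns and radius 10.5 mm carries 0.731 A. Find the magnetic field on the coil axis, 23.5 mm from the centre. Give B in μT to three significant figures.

B ≈ 92.1 μT

For an N-turn flat coil, B = Nμ₀IR²/[2(R²+z²)^(3/2)] with R = 0.0105 m, z = 0.0235 m.
B = 31 × 2.97×10⁻⁶ T = 9.21×10⁻⁵ T.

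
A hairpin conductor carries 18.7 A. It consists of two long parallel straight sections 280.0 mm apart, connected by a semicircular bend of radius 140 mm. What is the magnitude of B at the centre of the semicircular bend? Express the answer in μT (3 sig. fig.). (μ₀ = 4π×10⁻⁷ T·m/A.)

The semicircular arc contributes B_arc = μ₀I·π/(4πR) = μ₀I/(4R) = 4.20×10⁻⁵ T.
Each semi-infinite lead is at perpendicular distance R = 0.14 m from the centre, with the perpendicular foot at its near end, so it contributes μ₀I/(4πR); both point the same way, together 2.67×10⁻⁵ T.
Arc and leads all point the same direction: B = 4.20×10⁻⁵ + 2.67×10⁻⁵ = 6.87×10⁻⁵ T.

B ≈ 68.7 μT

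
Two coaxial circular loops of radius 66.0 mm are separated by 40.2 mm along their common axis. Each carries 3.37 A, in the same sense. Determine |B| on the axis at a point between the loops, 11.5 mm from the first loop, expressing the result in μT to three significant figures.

Each loop contributes B = μ₀IR²/[2(R²+z²)^(3/2)] on the axis, with z measured from that loop.
Loop 1 (z = 0.0115 m): B₁ = 3.07×10⁻⁵ T. Loop 2 (z = 0.0287 m): B₂ = 2.47×10⁻⁵ T.
The fields add: B = B₁ + B₂ = 5.54×10⁻⁵ T.

B ≈ 55.4 μT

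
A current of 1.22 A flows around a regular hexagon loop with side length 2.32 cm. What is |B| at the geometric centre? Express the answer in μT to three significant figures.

B ≈ 36.4 μT

Each side is a finite straight segment at perpendicular distance d = a/(2 tan(π/6)) = 0.02009 m from the centre, with end-angles ±π/6.
One side contributes B₁ = (μ₀I/4πd)·2 sin(π/6) = 6.07×10⁻⁶ T.
All 6 sides add in the same direction: B = 6 × 6.07×10⁻⁶ = 3.64×10⁻⁵ T.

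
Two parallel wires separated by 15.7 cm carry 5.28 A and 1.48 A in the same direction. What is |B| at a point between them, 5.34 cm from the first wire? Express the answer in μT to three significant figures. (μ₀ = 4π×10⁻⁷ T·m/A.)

B ≈ 16.9 μT

Each long wire gives B = μ₀I/(2πd). Distances are d₁ = 0.0534 m and d₂ = 0.1036 m.
B₁ = 1.98×10⁻⁵ T, B₂ = 2.86×10⁻⁶ T.
Between parallel currents the two contributions point in opposite directions, so they subtract. B = |B₁ − B₂| = |1.98×10⁻⁵ − 2.86×10⁻⁶| = 1.69×10⁻⁵ T.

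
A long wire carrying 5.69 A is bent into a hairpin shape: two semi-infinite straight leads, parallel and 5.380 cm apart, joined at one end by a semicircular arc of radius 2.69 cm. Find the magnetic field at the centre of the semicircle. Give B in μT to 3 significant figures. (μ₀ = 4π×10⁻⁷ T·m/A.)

The semicircular arc contributes B_arc = μ₀I·π/(4πR) = μ₀I/(4R) = 6.65×10⁻⁵ T.
Each semi-infinite lead is at perpendicular distance R = 0.0269 m from the centre, with the perpendicular foot at its near end, so it contributes μ₀I/(4πR); both point the same way, together 4.23×10⁻⁵ T.
Arc and leads all point the same direction: B = 6.65×10⁻⁵ + 4.23×10⁻⁵ = 1.09×10⁻⁴ T.

B ≈ 109 μT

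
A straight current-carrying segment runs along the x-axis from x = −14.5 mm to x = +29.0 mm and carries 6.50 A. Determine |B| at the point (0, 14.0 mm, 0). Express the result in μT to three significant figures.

For a finite straight segment, B = (μ₀I/4πd)(sinθ₁ + sinθ₂), where θ₁, θ₂ are the angles from the perpendicular to each end.
The perpendicular distance is d = 0.014 m; the end-offsets along the wire are a = 0.0145 m and b = 0.029 m.
sinθ₁ = 0.0145/√(0.0145²+0.014²) = 0.7194; sinθ₂ = 0.029/√(0.029²+0.014²) = 0.9006.
B = (4π×10⁻⁷ × 6.50) / (4π × 0.014) × (0.7194 + 0.9006) = 7.52×10⁻⁵ T.

B ≈ 75.2 μT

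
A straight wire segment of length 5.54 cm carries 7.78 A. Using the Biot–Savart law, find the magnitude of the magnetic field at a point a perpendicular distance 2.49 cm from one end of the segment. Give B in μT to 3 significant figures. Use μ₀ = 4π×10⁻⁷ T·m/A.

B ≈ 28.5 μT

For a finite straight segment, B = (μ₀I/4πd)(sinθ₁ + sinθ₂), where θ₁, θ₂ are the angles from the perpendicular to each end.
The perpendicular foot is at one end, so the two end-offsets along the wire are 0 and L = 0.0554 m.
sinθ₁ = 0/√(0²+0.0249²) = 0.0000; sinθ₂ = 0.0554/√(0.0554²+0.0249²) = 0.9121.
B = (4π×10⁻⁷ × 7.78) / (4π × 0.0249) × (0.0000 + 0.9121) = 2.85×10⁻⁵ T.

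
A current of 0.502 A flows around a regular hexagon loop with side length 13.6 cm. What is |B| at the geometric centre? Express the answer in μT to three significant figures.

Each side is a finite straight segment at perpendicular distance d = a/(2 tan(π/6)) = 0.1178 m from the centre, with end-angles ±π/6.
One side contributes B₁ = (μ₀I/4πd)·2 sin(π/6) = 4.26×10⁻⁷ T.
All 6 sides add in the same direction: B = 6 × 4.26×10⁻⁷ = 2.56×10⁻⁶ T.

B ≈ 2.56 μT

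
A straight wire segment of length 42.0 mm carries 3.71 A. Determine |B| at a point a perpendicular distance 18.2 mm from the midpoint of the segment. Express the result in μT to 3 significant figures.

For a finite straight segment, B = (μ₀I/4πd)(sinθ₁ + sinθ₂), where θ₁, θ₂ are the angles from the perpendicular to each end.
The perpendicular from the point meets the wire at its midpoint, so each end is L/2 = 0.021 m away along the wire.
sinθ₁ = 0.021/√(0.021²+0.0182²) = 0.7557; sinθ₂ = 0.021/√(0.021²+0.0182²) = 0.7557.
B = (4π×10⁻⁷ × 3.71) / (4π × 0.0182) × (0.7557 + 0.7557) = 3.08×10⁻⁵ T.

B ≈ 30.8 μT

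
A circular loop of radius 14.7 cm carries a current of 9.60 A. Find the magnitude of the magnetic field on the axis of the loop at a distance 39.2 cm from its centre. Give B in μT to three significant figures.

B ≈ 1.78 μT

On the axis of a circular loop, B = μ₀IR² / [2(R²+z²)^(3/2)].
R² + z² = (0.147)² + (0.392)² = 0.1753 m², and (R²+z²)^(3/2) = 7.34×10⁻² m³.
B = (4π×10⁻⁷ × 9.60 × 0.02161) / (2 × 7.34×10⁻²) = 1.78×10⁻⁶ T.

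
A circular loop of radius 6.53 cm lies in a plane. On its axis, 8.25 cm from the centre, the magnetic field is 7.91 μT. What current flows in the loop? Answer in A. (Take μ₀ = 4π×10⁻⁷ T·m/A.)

On the axis of a loop, B = μ₀IR²/[2(R²+z²)^(3/2)], so I = 2B(R²+z²)^(3/2)/(μ₀R²).
R² + z² = 0.004264 + 0.006806 = 0.01107 m²; raised to 3/2 gives 1.16×10⁻³ m³.
I = 2 × 7.91×10⁻⁶ × 1.16×10⁻³ / (1.26×10⁻⁶ × 0.004264) = 3.44 A.

I ≈ 3.44 A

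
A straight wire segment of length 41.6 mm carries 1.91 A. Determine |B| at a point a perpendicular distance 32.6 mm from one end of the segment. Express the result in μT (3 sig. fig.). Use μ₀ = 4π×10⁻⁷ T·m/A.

B ≈ 4.61 μT

For a finite straight segment, B = (μ₀I/4πd)(sinθ₁ + sinθ₂), where θ₁, θ₂ are the angles from the perpendicular to each end.
The perpendicular foot is at one end, so the two end-offsets along the wire are 0 and L = 0.0416 m.
sinθ₁ = 0/√(0²+0.0326²) = 0.0000; sinθ₂ = 0.0416/√(0.0416²+0.0326²) = 0.7871.
B = (4π×10⁻⁷ × 1.91) / (4π × 0.0326) × (0.0000 + 0.7871) = 4.61×10⁻⁶ T.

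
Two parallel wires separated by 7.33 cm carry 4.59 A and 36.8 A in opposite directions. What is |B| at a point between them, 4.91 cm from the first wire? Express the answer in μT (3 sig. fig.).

B ≈ 323 μT

Each long wire gives B = μ₀I/(2πd). Distances are d₁ = 0.0491 m and d₂ = 0.0242 m.
B₁ = 1.87×10⁻⁵ T, B₂ = 3.04×10⁻⁴ T.
Between antiparallel currents both contributions point the same way, so they add. B = B₁ + B₂ = 1.87×10⁻⁵ + 3.04×10⁻⁴ = 3.23×10⁻⁴ T.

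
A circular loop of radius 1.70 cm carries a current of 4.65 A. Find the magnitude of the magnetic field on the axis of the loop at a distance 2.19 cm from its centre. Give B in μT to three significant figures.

B ≈ 39.6 μT

On the axis of a circular loop, B = μ₀IR² / [2(R²+z²)^(3/2)].
R² + z² = (0.017)² + (0.0219)² = 0.0007686 m², and (R²+z²)^(3/2) = 2.13×10⁻⁵ m³.
B = (4π×10⁻⁷ × 4.65 × 0.000289) / (2 × 2.13×10⁻⁵) = 3.96×10⁻⁵ T.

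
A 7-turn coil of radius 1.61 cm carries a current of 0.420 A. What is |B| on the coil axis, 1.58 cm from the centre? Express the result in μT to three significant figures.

B ≈ 41.7 μT

For an N-turn flat coil, B = Nμ₀IR²/[2(R²+z²)^(3/2)] with R = 0.0161 m, z = 0.0158 m.
B = 7 × 5.96×10⁻⁶ T = 4.17×10⁻⁵ T.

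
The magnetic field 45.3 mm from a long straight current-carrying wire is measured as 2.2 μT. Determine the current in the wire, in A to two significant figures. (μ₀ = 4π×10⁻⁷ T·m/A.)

I ≈ 0.50 A

For a long straight wire B = μ₀I/(2πd), so I = 2πdB/μ₀.
I = 2π × 0.0453 × 2.20×10⁻⁶ / (4π×10⁻⁷) = 0.498 A.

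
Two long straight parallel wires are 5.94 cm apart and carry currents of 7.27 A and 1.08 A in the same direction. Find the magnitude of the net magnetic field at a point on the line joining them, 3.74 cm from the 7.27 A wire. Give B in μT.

Each long wire gives B = μ₀I/(2πd). Distances are d₁ = 0.0374 m and d₂ = 0.022 m.
B₁ = 3.89×10⁻⁵ T, B₂ = 9.82×10⁻⁶ T.
Between parallel currents the two contributions point in opposite directions, so they subtract. B = |B₁ − B₂| = |3.89×10⁻⁵ − 9.82×10⁻⁶| = 2.91×10⁻⁵ T.

B ≈ 29.1 μT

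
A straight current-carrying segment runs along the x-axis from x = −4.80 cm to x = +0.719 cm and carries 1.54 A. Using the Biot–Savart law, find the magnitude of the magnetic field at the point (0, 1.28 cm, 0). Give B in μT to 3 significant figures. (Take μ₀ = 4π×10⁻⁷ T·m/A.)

B ≈ 17.5 μT

For a finite straight segment, B = (μ₀I/4πd)(sinθ₁ + sinθ₂), where θ₁, θ₂ are the angles from the perpendicular to each end.
The perpendicular distance is d = 0.0128 m; the end-offsets along the wire are a = 0.048 m and b = 0.00719 m.
sinθ₁ = 0.048/√(0.048²+0.0128²) = 0.9662; sinθ₂ = 0.00719/√(0.00719²+0.0128²) = 0.4897.
B = (4π×10⁻⁷ × 1.54) / (4π × 0.0128) × (0.9662 + 0.4897) = 1.75×10⁻⁵ T.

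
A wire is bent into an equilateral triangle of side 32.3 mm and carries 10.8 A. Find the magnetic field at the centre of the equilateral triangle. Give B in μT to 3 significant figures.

B ≈ 602 μT

Each side is a finite straight segment at perpendicular distance d = a/(2 tan(π/3)) = 0.009324 m from the centre, with end-angles ±π/3.
One side contributes B₁ = (μ₀I/4πd)·2 sin(π/3) = 2.01×10⁻⁴ T.
All 3 sides add in the same direction: B = 3 × 2.01×10⁻⁴ = 6.02×10⁻⁴ T.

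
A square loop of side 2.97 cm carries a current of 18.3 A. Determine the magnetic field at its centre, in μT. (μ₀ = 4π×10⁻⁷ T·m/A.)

B ≈ 697 μT

Each side is a finite straight segment at perpendicular distance d = a/(2 tan(π/4)) = 0.01485 m from the centre, with end-angles ±π/4.
One side contributes B₁ = (μ₀I/4πd)·2 sin(π/4) = 1.74×10⁻⁴ T.
All 4 sides add in the same direction: B = 4 × 1.74×10⁻⁴ = 6.97×10⁻⁴ T.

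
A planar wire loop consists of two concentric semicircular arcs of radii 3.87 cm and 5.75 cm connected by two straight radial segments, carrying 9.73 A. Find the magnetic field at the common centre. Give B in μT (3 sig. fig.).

B ≈ 25.8 μT

The radial connectors point toward the centre, so dl × r̂ = 0 and they contribute nothing.
Each semicircle gives μ₀I/(4R): inner arc 7.90×10⁻⁵ T, outer arc 5.32×10⁻⁵ T.
The two arcs carry current in opposite angular senses, so their fields oppose: B = |7.90×10⁻⁵ − 5.32×10⁻⁵| = 2.58×10⁻⁵ T.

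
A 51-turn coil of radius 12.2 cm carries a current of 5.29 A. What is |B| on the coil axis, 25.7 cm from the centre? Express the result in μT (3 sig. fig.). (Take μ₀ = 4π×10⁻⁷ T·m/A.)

B ≈ 110 μT

For an N-turn flat coil, B = Nμ₀IR²/[2(R²+z²)^(3/2)] with R = 0.122 m, z = 0.257 m.
B = 51 × 2.15×10⁻⁶ T = 1.10×10⁻⁴ T.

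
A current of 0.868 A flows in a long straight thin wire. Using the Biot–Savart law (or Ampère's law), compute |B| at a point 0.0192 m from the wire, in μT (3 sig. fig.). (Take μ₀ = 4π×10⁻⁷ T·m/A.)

For an infinitely long straight wire, B = μ₀I/(2πd).
B = (4π×10⁻⁷ × 0.868) / (2π × 0.0192) = 9.04×10⁻⁶ T.

B ≈ 9.04 μT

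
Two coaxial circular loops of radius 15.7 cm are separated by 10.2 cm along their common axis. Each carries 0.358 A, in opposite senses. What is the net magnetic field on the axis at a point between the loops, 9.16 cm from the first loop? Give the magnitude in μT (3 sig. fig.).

B ≈ 0.500 μT

Each loop contributes B = μ₀IR²/[2(R²+z²)^(3/2)] on the axis, with z measured from that loop.
Loop 1 (z = 0.0916 m): B₁ = 9.23×10⁻⁷ T. Loop 2 (z = 0.0104 m): B₂ = 1.42×10⁻⁶ T.
The fields oppose: B = |B₁ − B₂| = 5.00×10⁻⁷ T.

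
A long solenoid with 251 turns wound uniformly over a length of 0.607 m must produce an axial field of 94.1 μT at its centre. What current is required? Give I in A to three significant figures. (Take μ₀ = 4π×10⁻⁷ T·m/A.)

I ≈ 0.181 A

Inside a long solenoid B = μ₀nI with n = 413.5 m⁻¹, so I = B/(μ₀n).
I = 9.41×10⁻⁵ / (4π×10⁻⁷ × 413.5) = 0.181 A.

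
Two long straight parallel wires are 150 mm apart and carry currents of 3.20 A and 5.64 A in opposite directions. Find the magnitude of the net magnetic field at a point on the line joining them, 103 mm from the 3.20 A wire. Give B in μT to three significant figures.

Each long wire gives B = μ₀I/(2πd). Distances are d₁ = 0.103 m and d₂ = 0.047 m.
B₁ = 6.21×10⁻⁶ T, B₂ = 2.40×10⁻⁵ T.
Between antiparallel currents both contributions point the same way, so they add. B = B₁ + B₂ = 6.21×10⁻⁶ + 2.40×10⁻⁵ = 3.02×10⁻⁵ T.

B ≈ 30.2 μT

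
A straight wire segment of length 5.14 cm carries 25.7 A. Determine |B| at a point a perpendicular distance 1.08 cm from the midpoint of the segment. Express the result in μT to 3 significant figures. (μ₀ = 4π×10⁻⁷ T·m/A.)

For a finite straight segment, B = (μ₀I/4πd)(sinθ₁ + sinθ₂), where θ₁, θ₂ are the angles from the perpendicular to each end.
The perpendicular from the point meets the wire at its midpoint, so each end is L/2 = 0.0257 m away along the wire.
sinθ₁ = 0.0257/√(0.0257²+0.0108²) = 0.9219; sinθ₂ = 0.0257/√(0.0257²+0.0108²) = 0.9219.
B = (4π×10⁻⁷ × 25.7) / (4π × 0.0108) × (0.9219 + 0.9219) = 4.39×10⁻⁴ T.

B ≈ 439 μT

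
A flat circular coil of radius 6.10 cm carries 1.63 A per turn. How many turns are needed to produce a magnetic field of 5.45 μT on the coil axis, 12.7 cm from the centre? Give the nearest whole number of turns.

N = 4

For an N-turn coil, B = Nμ₀IR²/[2(R²+z²)^(3/2)]. A single turn gives B₁ = 1.36×10⁻⁶ T with R = 0.061 m, z = 0.127 m.
N = B/B₁ = 5.45×10⁻⁶ / 1.36×10⁻⁶ = 4.00.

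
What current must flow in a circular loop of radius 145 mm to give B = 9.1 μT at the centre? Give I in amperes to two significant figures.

I ≈ 2.1 A

At the centre of a circular loop B = μ₀I/(2R), so I = 2RB/μ₀.
With R = 0.145 m, I = 2 × 0.145 × 9.10×10⁻⁶ / (4π×10⁻⁷) = 2.10 A.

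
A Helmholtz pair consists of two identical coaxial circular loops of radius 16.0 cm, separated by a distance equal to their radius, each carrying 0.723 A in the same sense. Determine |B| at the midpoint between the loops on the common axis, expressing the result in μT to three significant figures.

B ≈ 4.06 μT

Each loop contributes B = μ₀IR²/[2(R²+z²)^(3/2)] on the axis, with z measured from that loop.
Loop 1 (z = 0.08 m): B₁ = 2.03×10⁻⁶ T. Loop 2 (z = 0.08 m): B₂ = 2.03×10⁻⁶ T.
The fields add: B = B₁ + B₂ = 4.06×10⁻⁶ T.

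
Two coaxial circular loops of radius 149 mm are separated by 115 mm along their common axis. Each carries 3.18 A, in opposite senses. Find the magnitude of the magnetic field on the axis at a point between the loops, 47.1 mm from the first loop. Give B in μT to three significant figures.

B ≈ 1.52 μT

Each loop contributes B = μ₀IR²/[2(R²+z²)^(3/2)] on the axis, with z measured from that loop.
Loop 1 (z = 0.0471 m): B₁ = 1.16×10⁻⁵ T. Loop 2 (z = 0.0679 m): B₂ = 1.01×10⁻⁵ T.
The fields oppose: B = |B₁ − B₂| = 1.52×10⁻⁶ T.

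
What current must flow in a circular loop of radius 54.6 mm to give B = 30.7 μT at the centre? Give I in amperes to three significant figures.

I ≈ 2.67 A

At the centre of a circular loop B = μ₀I/(2R), so I = 2RB/μ₀.
With R = 0.0546 m, I = 2 × 0.0546 × 3.07×10⁻⁵ / (4π×10⁻⁷) = 2.67 A.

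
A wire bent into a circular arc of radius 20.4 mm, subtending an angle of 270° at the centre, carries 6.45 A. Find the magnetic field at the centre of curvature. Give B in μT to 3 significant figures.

The Biot–Savart field of a circular arc at its centre is B = μ₀Iφ/(4πR), with φ = 4.712 rad.
B = (4π×10⁻⁷ × 6.45 × 4.712) / (4π × 0.0204) = 1.49×10⁻⁴ T.

B ≈ 149 μT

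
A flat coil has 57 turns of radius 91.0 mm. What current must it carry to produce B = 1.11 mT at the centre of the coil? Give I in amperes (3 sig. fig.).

For an N-turn coil, B = Nμ₀I/(2R) with R = 0.091 m, so I = 2RB/(Nμ₀) = 2 × 0.091 × 1.11×10⁻³ / (57 × 4π×10⁻⁷) = 2.82 A.

I ≈ 2.82 A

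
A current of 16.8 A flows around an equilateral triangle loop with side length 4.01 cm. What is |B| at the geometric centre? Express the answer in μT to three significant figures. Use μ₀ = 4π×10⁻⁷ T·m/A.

Each side is a finite straight segment at perpendicular distance d = a/(2 tan(π/3)) = 0.01158 m from the centre, with end-angles ±π/3.
One side contributes B₁ = (μ₀I/4πd)·2 sin(π/3) = 2.51×10⁻⁴ T.
All 3 sides add in the same direction: B = 3 × 2.51×10⁻⁴ = 7.54×10⁻⁴ T.

B ≈ 754 μT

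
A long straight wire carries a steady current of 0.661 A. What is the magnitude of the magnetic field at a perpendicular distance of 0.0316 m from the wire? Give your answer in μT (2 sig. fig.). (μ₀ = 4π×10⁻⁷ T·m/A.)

For an infinitely long straight wire, B = μ₀I/(2πd).
B = (4π×10⁻⁷ × 0.661) / (2π × 0.0316) = 4.18×10⁻⁶ T.

B ≈ 4.2 μT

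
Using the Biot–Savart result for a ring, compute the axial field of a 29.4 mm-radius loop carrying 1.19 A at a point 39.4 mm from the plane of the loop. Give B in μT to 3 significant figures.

On the axis of a circular loop, B = μ₀IR² / [2(R²+z²)^(3/2)].
R² + z² = (0.0294)² + (0.0394)² = 0.002417 m², and (R²+z²)^(3/2) = 1.19×10⁻⁴ m³.
B = (4π×10⁻⁷ × 1.19 × 0.0008644) / (2 × 1.19×10⁻⁴) = 5.44×10⁻⁶ T.

B ≈ 5.44 μT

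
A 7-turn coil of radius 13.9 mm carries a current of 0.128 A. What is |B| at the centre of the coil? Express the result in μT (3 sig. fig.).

For an N-turn flat coil, B = Nμ₀I/(2R) with R = 0.0139 m.
B = 7 × 5.79×10⁻⁶ T = 4.05×10⁻⁵ T.

B ≈ 40.5 μT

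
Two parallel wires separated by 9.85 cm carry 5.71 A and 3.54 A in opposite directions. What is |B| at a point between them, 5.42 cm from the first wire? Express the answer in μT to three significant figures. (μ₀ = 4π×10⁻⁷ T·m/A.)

B ≈ 37.1 μT

Each long wire gives B = μ₀I/(2πd). Distances are d₁ = 0.0542 m and d₂ = 0.0443 m.
B₁ = 2.11×10⁻⁵ T, B₂ = 1.60×10⁻⁵ T.
Between antiparallel currents both contributions point the same way, so they add. B = B₁ + B₂ = 2.11×10⁻⁵ + 1.60×10⁻⁵ = 3.71×10⁻⁵ T.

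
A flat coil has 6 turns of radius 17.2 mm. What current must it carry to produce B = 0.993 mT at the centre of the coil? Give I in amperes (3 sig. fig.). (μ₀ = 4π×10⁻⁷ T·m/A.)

For an N-turn coil, B = Nμ₀I/(2R) with R = 0.0172 m, so I = 2RB/(Nμ₀) = 2 × 0.0172 × 9.93×10⁻⁴ / (6 × 4π×10⁻⁷) = 4.53 A.

I ≈ 4.53 A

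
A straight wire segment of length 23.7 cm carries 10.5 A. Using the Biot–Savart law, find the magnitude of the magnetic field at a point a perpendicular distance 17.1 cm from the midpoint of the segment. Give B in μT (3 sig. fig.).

For a finite straight segment, B = (μ₀I/4πd)(sinθ₁ + sinθ₂), where θ₁, θ₂ are the angles from the perpendicular to each end.
The perpendicular from the point meets the wire at its midpoint, so each end is L/2 = 0.1185 m away along the wire.
sinθ₁ = 0.1185/√(0.1185²+0.171²) = 0.5696; sinθ₂ = 0.1185/√(0.1185²+0.171²) = 0.5696.
B = (4π×10⁻⁷ × 10.5) / (4π × 0.171) × (0.5696 + 0.5696) = 6.99×10⁻⁶ T.

B ≈ 6.99 μT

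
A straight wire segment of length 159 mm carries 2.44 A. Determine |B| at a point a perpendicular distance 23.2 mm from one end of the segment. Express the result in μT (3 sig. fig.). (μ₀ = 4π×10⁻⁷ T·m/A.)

B ≈ 10.4 μT

For a finite straight segment, B = (μ₀I/4πd)(sinθ₁ + sinθ₂), where θ₁, θ₂ are the angles from the perpendicular to each end.
The perpendicular foot is at one end, so the two end-offsets along the wire are 0 and L = 0.159 m.
sinθ₁ = 0/√(0²+0.0232²) = 0.0000; sinθ₂ = 0.159/√(0.159²+0.0232²) = 0.9895.
B = (4π×10⁻⁷ × 2.44) / (4π × 0.0232) × (0.0000 + 0.9895) = 1.04×10⁻⁵ T.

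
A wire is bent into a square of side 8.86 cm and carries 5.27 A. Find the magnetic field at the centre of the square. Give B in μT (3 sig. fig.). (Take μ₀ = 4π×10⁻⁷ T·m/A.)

Each side is a finite straight segment at perpendicular distance d = a/(2 tan(π/4)) = 0.0443 m from the centre, with end-angles ±π/4.
One side contributes B₁ = (μ₀I/4πd)·2 sin(π/4) = 1.68×10⁻⁵ T.
All 4 sides add in the same direction: B = 4 × 1.68×10⁻⁵ = 6.73×10⁻⁵ T.

B ≈ 67.3 μT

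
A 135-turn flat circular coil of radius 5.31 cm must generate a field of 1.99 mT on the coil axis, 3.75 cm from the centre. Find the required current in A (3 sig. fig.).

For an N-turn coil, B = Nμ₀IR²/[2(R²+z²)^(3/2)] with R = 0.0531 m, z = 0.0375 m, so I = 2B(R²+z²)^(3/2)/(Nμ₀R²) = 2 × 1.99×10⁻³ × 2.75×10⁻⁴ / (135 × 4π×10⁻⁷ × 0.00282) = 2.29 A.

I ≈ 2.29 A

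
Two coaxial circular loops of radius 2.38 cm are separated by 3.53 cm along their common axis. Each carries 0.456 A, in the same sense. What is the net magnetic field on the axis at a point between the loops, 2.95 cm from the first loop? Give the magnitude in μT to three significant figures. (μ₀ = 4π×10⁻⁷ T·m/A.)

B ≈ 14.0 μT

Each loop contributes B = μ₀IR²/[2(R²+z²)^(3/2)] on the axis, with z measured from that loop.
Loop 1 (z = 0.0295 m): B₁ = 2.98×10⁻⁶ T. Loop 2 (z = 0.0058 m): B₂ = 1.10×10⁻⁵ T.
The fields add: B = B₁ + B₂ = 1.40×10⁻⁵ T.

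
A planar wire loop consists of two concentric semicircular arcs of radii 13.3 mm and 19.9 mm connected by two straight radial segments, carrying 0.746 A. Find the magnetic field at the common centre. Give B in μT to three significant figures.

The radial connectors point toward the centre, so dl × r̂ = 0 and they contribute nothing.
Each semicircle gives μ₀I/(4R): inner arc 1.76×10⁻⁵ T, outer arc 1.18×10⁻⁵ T.
The two arcs carry current in opposite angular senses, so their fields oppose: B = |1.76×10⁻⁵ − 1.18×10⁻⁵| = 5.84×10⁻⁶ T.

B ≈ 5.84 μT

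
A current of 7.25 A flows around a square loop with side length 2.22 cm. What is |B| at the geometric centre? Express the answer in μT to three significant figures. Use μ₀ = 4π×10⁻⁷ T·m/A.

B ≈ 369 μT

Each side is a finite straight segment at perpendicular distance d = a/(2 tan(π/4)) = 0.0111 m from the centre, with end-angles ±π/4.
One side contributes B₁ = (μ₀I/4πd)·2 sin(π/4) = 9.24×10⁻⁵ T.
All 4 sides add in the same direction: B = 4 × 9.24×10⁻⁵ = 3.69×10⁻⁴ T.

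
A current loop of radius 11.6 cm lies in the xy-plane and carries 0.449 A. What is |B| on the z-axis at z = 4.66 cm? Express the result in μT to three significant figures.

B ≈ 1.94 μT

On the axis of a circular loop, B = μ₀IR² / [2(R²+z²)^(3/2)].
R² + z² = (0.116)² + (0.0466)² = 0.01563 m², and (R²+z²)^(3/2) = 1.95×10⁻³ m³.
B = (4π×10⁻⁷ × 0.449 × 0.01346) / (2 × 1.95×10⁻³) = 1.94×10⁻⁶ T.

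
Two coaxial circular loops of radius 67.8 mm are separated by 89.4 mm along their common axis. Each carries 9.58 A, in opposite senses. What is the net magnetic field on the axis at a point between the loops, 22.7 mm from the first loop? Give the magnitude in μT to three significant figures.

B ≈ 43.5 μT

Each loop contributes B = μ₀IR²/[2(R²+z²)^(3/2)] on the axis, with z measured from that loop.
Loop 1 (z = 0.0227 m): B₁ = 7.57×10⁻⁵ T. Loop 2 (z = 0.0667 m): B₂ = 3.22×10⁻⁵ T.
The fields oppose: B = |B₁ − B₂| = 4.35×10⁻⁵ T.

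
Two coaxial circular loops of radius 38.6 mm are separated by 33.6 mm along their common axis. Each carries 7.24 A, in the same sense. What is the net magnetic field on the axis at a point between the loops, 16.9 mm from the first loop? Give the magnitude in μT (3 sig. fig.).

Each loop contributes B = μ₀IR²/[2(R²+z²)^(3/2)] on the axis, with z measured from that loop.
Loop 1 (z = 0.0169 m): B₁ = 9.06×10⁻⁵ T. Loop 2 (z = 0.0167 m): B₂ = 9.11×10⁻⁵ T.
The fields add: B = B₁ + B₂ = 1.82×10⁻⁴ T.

B ≈ 182 μT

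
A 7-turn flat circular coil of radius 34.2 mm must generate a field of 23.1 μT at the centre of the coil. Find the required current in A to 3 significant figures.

For an N-turn coil, B = Nμ₀I/(2R) with R = 0.0342 m, so I = 2RB/(Nμ₀) = 2 × 0.0342 × 2.31×10⁻⁵ / (7 × 4π×10⁻⁷) = 0.180 A.

I ≈ 0.180 A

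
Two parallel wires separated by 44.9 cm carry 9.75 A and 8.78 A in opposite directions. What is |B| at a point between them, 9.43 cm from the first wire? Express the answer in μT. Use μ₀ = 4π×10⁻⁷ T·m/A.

B ≈ 25.6 μT

Each long wire gives B = μ₀I/(2πd). Distances are d₁ = 0.0943 m and d₂ = 0.3547 m.
B₁ = 2.07×10⁻⁵ T, B₂ = 4.95×10⁻⁶ T.
Between antiparallel currents both contributions point the same way, so they add. B = B₁ + B₂ = 2.07×10⁻⁵ + 4.95×10⁻⁶ = 2.56×10⁻⁵ T.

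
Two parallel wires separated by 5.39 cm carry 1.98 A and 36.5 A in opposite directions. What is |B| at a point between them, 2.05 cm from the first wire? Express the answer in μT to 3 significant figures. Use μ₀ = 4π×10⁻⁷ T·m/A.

B ≈ 238 μT

Each long wire gives B = μ₀I/(2πd). Distances are d₁ = 0.0205 m and d₂ = 0.0334 m.
B₁ = 1.93×10⁻⁵ T, B₂ = 2.19×10⁻⁴ T.
Between antiparallel currents both contributions point the same way, so they add. B = B₁ + B₂ = 1.93×10⁻⁵ + 2.19×10⁻⁴ = 2.38×10⁻⁴ T.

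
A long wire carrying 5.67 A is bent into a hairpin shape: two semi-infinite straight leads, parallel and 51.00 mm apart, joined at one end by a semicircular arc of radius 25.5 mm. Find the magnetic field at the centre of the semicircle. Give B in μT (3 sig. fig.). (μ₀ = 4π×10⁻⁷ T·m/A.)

B ≈ 114 μT

The semicircular arc contributes B_arc = μ₀I·π/(4πR) = μ₀I/(4R) = 6.99×10⁻⁵ T.
Each semi-infinite lead is at perpendicular distance R = 0.0255 m from the centre, with the perpendicular foot at its near end, so it contributes μ₀I/(4πR); both point the same way, together 4.45×10⁻⁵ T.
Arc and leads all point the same direction: B = 6.99×10⁻⁵ + 4.45×10⁻⁵ = 1.14×10⁻⁴ T.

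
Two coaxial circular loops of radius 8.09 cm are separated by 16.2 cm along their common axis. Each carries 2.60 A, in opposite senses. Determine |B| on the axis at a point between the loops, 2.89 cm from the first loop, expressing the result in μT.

B ≈ 14.0 μT

Each loop contributes B = μ₀IR²/[2(R²+z²)^(3/2)] on the axis, with z measured from that loop.
Loop 1 (z = 0.0289 m): B₁ = 1.69×10⁻⁵ T. Loop 2 (z = 0.1331 m): B₂ = 2.83×10⁻⁶ T.
The fields oppose: B = |B₁ − B₂| = 1.40×10⁻⁵ T.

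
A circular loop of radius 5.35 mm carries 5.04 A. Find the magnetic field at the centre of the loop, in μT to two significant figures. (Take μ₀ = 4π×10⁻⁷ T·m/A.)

B ≈ 590 μT

At the centre of a circular loop the Biot–Savart law gives B = μ₀I/(2R).
B = (4π×10⁻⁷ × 5.04) / (2 × 0.00535) = 5.92×10⁻⁴ T.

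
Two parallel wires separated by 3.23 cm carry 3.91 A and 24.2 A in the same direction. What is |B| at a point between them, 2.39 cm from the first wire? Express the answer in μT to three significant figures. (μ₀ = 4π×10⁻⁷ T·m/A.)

B ≈ 543 μT

Each long wire gives B = μ₀I/(2πd). Distances are d₁ = 0.0239 m and d₂ = 0.0084 m.
B₁ = 3.27×10⁻⁵ T, B₂ = 5.76×10⁻⁴ T.
Between parallel currents the two contributions point in opposite directions, so they subtract. B = |B₁ − B₂| = |3.27×10⁻⁵ − 5.76×10⁻⁴| = 5.43×10⁻⁴ T.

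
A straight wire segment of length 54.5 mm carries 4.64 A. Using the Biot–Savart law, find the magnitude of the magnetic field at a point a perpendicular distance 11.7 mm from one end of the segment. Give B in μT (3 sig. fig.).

B ≈ 38.8 μT

For a finite straight segment, B = (μ₀I/4πd)(sinθ₁ + sinθ₂), where θ₁, θ₂ are the angles from the perpendicular to each end.
The perpendicular foot is at one end, so the two end-offsets along the wire are 0 and L = 0.0545 m.
sinθ₁ = 0/√(0²+0.0117²) = 0.0000; sinθ₂ = 0.0545/√(0.0545²+0.0117²) = 0.9777.
B = (4π×10⁻⁷ × 4.64) / (4π × 0.0117) × (0.0000 + 0.9777) = 3.88×10⁻⁵ T.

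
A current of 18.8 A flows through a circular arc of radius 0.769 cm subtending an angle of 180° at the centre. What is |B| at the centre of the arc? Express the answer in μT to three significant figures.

B ≈ 768 μT

The Biot–Savart field of a circular arc at its centre is B = μ₀Iφ/(4πR), with φ = 3.142 rad.
B = (4π×10⁻⁷ × 18.8 × 3.142) / (4π × 0.00769) = 7.68×10⁻⁴ T.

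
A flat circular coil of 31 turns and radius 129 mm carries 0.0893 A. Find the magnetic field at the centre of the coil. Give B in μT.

B ≈ 13.5 μT

For an N-turn flat coil, B = Nμ₀I/(2R) with R = 0.129 m.
B = 31 × 4.35×10⁻⁷ T = 1.35×10⁻⁵ T.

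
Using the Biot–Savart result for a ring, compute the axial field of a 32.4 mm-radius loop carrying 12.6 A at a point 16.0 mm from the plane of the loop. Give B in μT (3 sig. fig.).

B ≈ 176 μT

On the axis of a circular loop, B = μ₀IR² / [2(R²+z²)^(3/2)].
R² + z² = (0.0324)² + (0.016)² = 0.001306 m², and (R²+z²)^(3/2) = 4.72×10⁻⁵ m³.
B = (4π×10⁻⁷ × 12.6 × 0.00105) / (2 × 4.72×10⁻⁵) = 1.76×10⁻⁴ T.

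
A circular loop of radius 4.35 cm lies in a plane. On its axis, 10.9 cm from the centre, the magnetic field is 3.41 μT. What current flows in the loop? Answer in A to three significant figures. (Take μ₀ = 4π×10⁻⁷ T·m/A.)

On the axis of a loop, B = μ₀IR²/[2(R²+z²)^(3/2)], so I = 2B(R²+z²)^(3/2)/(μ₀R²).
R² + z² = 0.001892 + 0.01188 = 0.01377 m²; raised to 3/2 gives 1.62×10⁻³ m³.
I = 2 × 3.41×10⁻⁶ × 1.62×10⁻³ / (1.26×10⁻⁶ × 0.001892) = 4.64 A.

I ≈ 4.64 A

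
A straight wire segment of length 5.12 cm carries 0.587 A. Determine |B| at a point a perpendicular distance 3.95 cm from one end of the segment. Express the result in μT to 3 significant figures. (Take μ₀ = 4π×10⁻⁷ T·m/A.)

For a finite straight segment, B = (μ₀I/4πd)(sinθ₁ + sinθ₂), where θ₁, θ₂ are the angles from the perpendicular to each end.
The perpendicular foot is at one end, so the two end-offsets along the wire are 0 and L = 0.0512 m.
sinθ₁ = 0/√(0²+0.0395²) = 0.0000; sinθ₂ = 0.0512/√(0.0512²+0.0395²) = 0.7918.
B = (4π×10⁻⁷ × 0.587) / (4π × 0.0395) × (0.0000 + 0.7918) = 1.18×10⁻⁶ T.

B ≈ 1.18 μT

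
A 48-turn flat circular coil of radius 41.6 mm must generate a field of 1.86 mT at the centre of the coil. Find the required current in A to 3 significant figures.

For an N-turn coil, B = Nμ₀I/(2R) with R = 0.0416 m, so I = 2RB/(Nμ₀) = 2 × 0.0416 × 1.86×10⁻³ / (48 × 4π×10⁻⁷) = 2.57 A.

I ≈ 2.57 A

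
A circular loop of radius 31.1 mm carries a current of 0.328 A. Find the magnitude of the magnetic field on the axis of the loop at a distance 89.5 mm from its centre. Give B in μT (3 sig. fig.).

On the axis of a circular loop, B = μ₀IR² / [2(R²+z²)^(3/2)].
R² + z² = (0.0311)² + (0.0895)² = 0.008977 m², and (R²+z²)^(3/2) = 8.51×10⁻⁴ m³.
B = (4π×10⁻⁷ × 0.328 × 0.0009672) / (2 × 8.51×10⁻⁴) = 2.34×10⁻⁷ T.

B ≈ 0.234 μT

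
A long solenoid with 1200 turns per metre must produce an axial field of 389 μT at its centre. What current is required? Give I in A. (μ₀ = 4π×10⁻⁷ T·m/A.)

Inside a long solenoid B = μ₀nI with n = 1200 m⁻¹, so I = B/(μ₀n).
I = 3.89×10⁻⁴ / (4π×10⁻⁷ × 1200) = 0.258 A.

I ≈ 0.258 A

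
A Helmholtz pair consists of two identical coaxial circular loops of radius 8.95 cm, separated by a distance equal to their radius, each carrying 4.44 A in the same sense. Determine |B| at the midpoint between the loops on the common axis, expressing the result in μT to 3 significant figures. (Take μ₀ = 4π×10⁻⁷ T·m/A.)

B ≈ 44.6 μT

Each loop contributes B = μ₀IR²/[2(R²+z²)^(3/2)] on the axis, with z measured from that loop.
Loop 1 (z = 0.04475 m): B₁ = 2.23×10⁻⁵ T. Loop 2 (z = 0.04475 m): B₂ = 2.23×10⁻⁵ T.
The fields add: B = B₁ + B₂ = 4.46×10⁻⁵ T.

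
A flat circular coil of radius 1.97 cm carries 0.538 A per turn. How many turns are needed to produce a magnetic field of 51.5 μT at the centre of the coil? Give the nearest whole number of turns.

N = 3

For an N-turn coil, B = Nμ₀I/(2R). A single turn gives B₁ = 1.72×10⁻⁵ T with R = 0.0197 m.
N = B/B₁ = 5.15×10⁻⁵ / 1.72×10⁻⁵ = 3.00.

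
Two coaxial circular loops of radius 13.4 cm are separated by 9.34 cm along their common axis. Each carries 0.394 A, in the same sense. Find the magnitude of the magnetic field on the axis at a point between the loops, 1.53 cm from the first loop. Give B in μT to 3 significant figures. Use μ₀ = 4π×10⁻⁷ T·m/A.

Each loop contributes B = μ₀IR²/[2(R²+z²)^(3/2)] on the axis, with z measured from that loop.
Loop 1 (z = 0.0153 m): B₁ = 1.81×10⁻⁶ T. Loop 2 (z = 0.0781 m): B₂ = 1.19×10⁻⁶ T.
The fields add: B = B₁ + B₂ = 3.00×10⁻⁶ T.

B ≈ 3.00 μT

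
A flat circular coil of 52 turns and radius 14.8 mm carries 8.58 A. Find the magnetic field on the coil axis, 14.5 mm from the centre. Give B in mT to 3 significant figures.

B ≈ 6.90 mT

For an N-turn flat coil, B = Nμ₀IR²/[2(R²+z²)^(3/2)] with R = 0.0148 m, z = 0.0145 m.
B = 52 × 1.33×10⁻⁴ T = 6.90×10⁻³ T.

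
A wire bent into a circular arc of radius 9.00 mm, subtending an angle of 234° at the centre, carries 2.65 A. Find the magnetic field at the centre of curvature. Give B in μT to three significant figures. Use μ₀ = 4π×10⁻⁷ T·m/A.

The Biot–Savart field of a circular arc at its centre is B = μ₀Iφ/(4πR), with φ = 4.084 rad.
B = (4π×10⁻⁷ × 2.65 × 4.084) / (4π × 0.009) = 1.20×10⁻⁴ T.

B ≈ 120 μT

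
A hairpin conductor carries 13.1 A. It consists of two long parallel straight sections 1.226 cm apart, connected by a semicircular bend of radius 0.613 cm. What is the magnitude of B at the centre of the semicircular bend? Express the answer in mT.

The semicircular arc contributes B_arc = μ₀I·π/(4πR) = μ₀I/(4R) = 6.71×10⁻⁴ T.
Each semi-infinite lead is at perpendicular distance R = 0.00613 m from the centre, with the perpendicular foot at its near end, so it contributes μ₀I/(4πR); both point the same way, together 4.27×10⁻⁴ T.
Arc and leads all point the same direction: B = 6.71×10⁻⁴ + 4.27×10⁻⁴ = 1.10×10⁻³ T.

B ≈ 1.10 mT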